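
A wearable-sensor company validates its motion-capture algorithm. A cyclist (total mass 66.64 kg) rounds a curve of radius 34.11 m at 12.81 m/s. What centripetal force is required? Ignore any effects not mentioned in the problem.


Fc = m * v^2 / r
v^2 = 12.81^2 = 164.0961
Fc = 66.64 * 164.0961 / 34.11
Fc = 10935.3641 / 34.11 = 320.5911 N

320.5911 N


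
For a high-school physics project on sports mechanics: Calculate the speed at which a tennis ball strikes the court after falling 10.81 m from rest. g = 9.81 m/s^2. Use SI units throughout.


v = sqrt(2 * g * h)
v = sqrt(2 * 9.81 * 10.81)
v = sqrt(212.0922) = 14.5634 m/s

14.5634 m/s


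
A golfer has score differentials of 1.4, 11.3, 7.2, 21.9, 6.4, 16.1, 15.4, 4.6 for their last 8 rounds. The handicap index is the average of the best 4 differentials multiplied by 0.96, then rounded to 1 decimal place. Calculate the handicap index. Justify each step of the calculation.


All differentials: 1.4, 11.3, 7.2, 21.9, 6.4, 16.1, 15.4, 4.6
Sorted: 1.4, 4.6, 6.4, 7.2, 11.3, 15.4, 16.1, 21.9
Best 4: 1.4, 4.6, 6.4, 7.2
Average of best = 19.6 / 4 = 4.9
Raw index = 4.9 * 0.96 = 4.704
Handicap index = round(4.704, 1) = 4.7

4.7


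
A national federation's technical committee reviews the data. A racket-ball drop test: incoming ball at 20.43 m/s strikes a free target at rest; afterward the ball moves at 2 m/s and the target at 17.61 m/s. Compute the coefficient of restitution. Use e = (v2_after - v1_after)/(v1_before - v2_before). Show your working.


e = (v2_after - v1_after) / (v1_before - v2_before)
Numerator = 17.61 - 2 = 15.61
Denominator = 20.43 - 0 = 20.43
e = 15.61 / 20.43 = 0.7641

0.7641


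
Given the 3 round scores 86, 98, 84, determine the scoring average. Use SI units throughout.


Average = sum / n
Sum = 268
Average = 268 / 3 = 89.3333

89.3333


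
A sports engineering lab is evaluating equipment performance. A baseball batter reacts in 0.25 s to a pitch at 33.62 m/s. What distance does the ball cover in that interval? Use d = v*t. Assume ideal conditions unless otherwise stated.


d = v * t
d = 33.62 * 0.25
d = 8.405 m

8.405 m


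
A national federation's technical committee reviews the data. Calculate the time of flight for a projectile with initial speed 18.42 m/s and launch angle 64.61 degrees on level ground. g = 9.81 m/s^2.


T = 2*v*sin(theta)/g
sin(theta) = sin(64.61 deg) = 0.9034
T = 2*18.42*0.9034 / 9.81
T = 33.2816 / 9.81 = 3.3926 s

3.3926 s


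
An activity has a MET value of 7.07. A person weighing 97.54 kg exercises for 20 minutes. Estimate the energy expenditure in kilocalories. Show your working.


kcal = MET * mass * time_hr
Convert time: 20 min = 0.3333 hr
kcal = 7.07 * 97.54 * 0.3333
kcal = 229.8693 kcal

229.8693 kcal


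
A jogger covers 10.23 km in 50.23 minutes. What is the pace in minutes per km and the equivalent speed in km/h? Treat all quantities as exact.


Pace = time / distance = 50.23 min / 10.23 km = 4.9101 min/km
Speed = distance / time_in_hours = 10.23 / 0.8372 hr
Speed = 12.2198 km/h

4.9101 min/km, 12.2198 km/h


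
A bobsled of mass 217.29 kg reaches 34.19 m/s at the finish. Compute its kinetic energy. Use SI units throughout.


KE = 0.5 * m * v^2
KE = 0.5 * 217.29 * 34.19^2
KE = 0.5 * 217.29 * 1168.9561 = 127001.2355 J

127001.2355 J


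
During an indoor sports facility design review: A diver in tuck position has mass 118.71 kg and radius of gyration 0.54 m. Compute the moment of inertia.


I = m * k^2
I = 118.71 * 0.54^2
I = 118.71 * 0.2916 = 34.6158 kg*m^2

34.6158 kg*m^2


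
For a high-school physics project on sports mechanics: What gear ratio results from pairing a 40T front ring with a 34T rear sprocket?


GR = front_teeth / rear_teeth
GR = 40 / 34
GR = 1.1765

1.1765


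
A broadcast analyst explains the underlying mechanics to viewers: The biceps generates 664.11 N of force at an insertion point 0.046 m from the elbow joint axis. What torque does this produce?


tau = F * d
tau = 664.11 * 0.046
tau = 30.5491 N*m

30.5491 N*m


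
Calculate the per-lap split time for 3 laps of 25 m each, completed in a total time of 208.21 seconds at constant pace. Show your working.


Split time = total_time / n_laps = 208.21 / 3
Split time = 69.4033 s per lap

69.4033 s


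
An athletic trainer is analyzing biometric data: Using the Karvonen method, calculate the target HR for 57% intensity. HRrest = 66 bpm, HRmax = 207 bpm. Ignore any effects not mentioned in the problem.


Target = HRrest + pct*(HRmax - HRrest)
Heart rate reserve = HRmax - HRrest = 207 - 66 = 141 bpm
Fraction = 57% = 0.57
Target = 66 + 0.57 * 141
Target = 66 + 80.37 = 146.37 bpm

146.37 bpm


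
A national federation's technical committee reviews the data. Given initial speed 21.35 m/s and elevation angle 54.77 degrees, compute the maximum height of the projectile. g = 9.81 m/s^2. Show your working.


H = (v*sin(theta))^2 / (2*g)
vy = v*sin(theta) = 21.35 * sin(54.77 deg) = 17.4396 m/s
H = vy^2 / (2*g) = 304.1396 / (2*9.81)
H = 304.1396 / 19.62 = 15.5015 m

15.5015 m


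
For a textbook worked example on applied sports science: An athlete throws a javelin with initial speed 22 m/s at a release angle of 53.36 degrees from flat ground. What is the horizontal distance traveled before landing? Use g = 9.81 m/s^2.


R = v^2 * sin(2*theta) / g
Convert angle to radians: theta = 53.36 deg = 0.9313 rad
sin(2*theta) = sin(1.8626) = 0.9577
R = 22^2 * 0.9577 / 9.81
R = 484 * 0.9577 / 9.81 = 47.2515 m

47.2515 m


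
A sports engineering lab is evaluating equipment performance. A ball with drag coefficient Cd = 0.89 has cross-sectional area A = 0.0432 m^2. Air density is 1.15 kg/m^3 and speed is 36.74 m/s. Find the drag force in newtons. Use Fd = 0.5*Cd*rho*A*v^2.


Fd = 0.5 * Cd * rho * A * v^2
Fd = 0.5 * 0.89 * 1.15 * 0.0432 * 36.74^2
v^2 = 1349.8276
Fd = 0.5 * 0.89 * 1.15 * 0.0432 * 1349.8276 = 29.8414 N

29.8414 N


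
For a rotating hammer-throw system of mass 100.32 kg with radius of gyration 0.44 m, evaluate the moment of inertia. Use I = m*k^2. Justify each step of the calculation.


I = m * k^2
I = 100.32 * 0.44^2
I = 100.32 * 0.1936 = 19.422 kg*m^2

19.422 kg*m^2


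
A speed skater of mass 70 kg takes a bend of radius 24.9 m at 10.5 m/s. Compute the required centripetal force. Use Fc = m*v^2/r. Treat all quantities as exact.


Fc = m * v^2 / r
v^2 = 10.5^2 = 110.25
Fc = 70 * 110.25 / 24.9
Fc = 7717.5 / 24.9 = 309.9398 N

309.9398 N


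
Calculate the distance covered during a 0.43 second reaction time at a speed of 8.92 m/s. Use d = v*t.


d = v * t
d = 8.92 * 0.43
d = 3.8356 m

3.8356 m


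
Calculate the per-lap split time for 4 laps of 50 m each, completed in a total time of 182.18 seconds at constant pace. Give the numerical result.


Split time = total_time / n_laps = 182.18 / 4
Split time = 45.545 s per lap

45.545 s


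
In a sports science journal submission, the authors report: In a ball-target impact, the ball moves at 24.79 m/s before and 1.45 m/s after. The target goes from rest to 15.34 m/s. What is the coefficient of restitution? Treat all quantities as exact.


e = (v2_after - v1_after) / (v1_before - v2_before)
Numerator = 15.34 - 1.45 = 13.89
Denominator = 24.79 - 0 = 24.79
e = 13.89 / 24.79 = 0.5603

0.5603


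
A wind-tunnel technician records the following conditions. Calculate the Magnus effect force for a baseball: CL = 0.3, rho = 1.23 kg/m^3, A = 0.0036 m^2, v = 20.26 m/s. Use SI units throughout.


FM = 0.5 * CL * rho * A * v^2
FM = 0.5 * 0.3 * 1.23 * 0.0036 * 20.26^2
v^2 = 410.4676
FM = 0.5 * 0.3 * 1.23 * 0.0036 * 410.4676 = 0.2726 N

0.2726 N


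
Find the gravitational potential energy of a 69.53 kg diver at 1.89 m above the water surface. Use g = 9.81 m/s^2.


PE = m * g * h
PE = 69.53 * 9.81 * 1.89
PE = 682.0893 * 1.89 = 1289.1488 J

1289.1488 J


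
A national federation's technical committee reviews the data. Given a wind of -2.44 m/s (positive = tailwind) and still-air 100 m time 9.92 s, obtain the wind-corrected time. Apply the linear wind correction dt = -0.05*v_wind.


dt = -0.05 * v_wind = -0.05 * -2.44 = 0.122 s
t_corrected = t_still + dt = 9.92 + (0.122)
t_corrected = 10.042 s

10.042 s


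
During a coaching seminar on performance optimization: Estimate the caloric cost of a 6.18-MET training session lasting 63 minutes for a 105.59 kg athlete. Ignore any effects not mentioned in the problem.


kcal = MET * mass * time_hr
Convert time: 63 min = 1.05 hr
kcal = 6.18 * 105.59 * 1.05
kcal = 685.1735 kcal

685.1735 kcal


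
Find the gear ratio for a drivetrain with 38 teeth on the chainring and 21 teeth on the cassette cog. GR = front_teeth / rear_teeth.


GR = front_teeth / rear_teeth
GR = 38 / 21
GR = 1.8095

1.8095


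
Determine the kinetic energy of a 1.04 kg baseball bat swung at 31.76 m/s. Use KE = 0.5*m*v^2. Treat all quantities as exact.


KE = 0.5 * m * v^2
KE = 0.5 * 1.04 * 31.76^2
KE = 0.5 * 1.04 * 1008.6976 = 524.5228 J

524.5228 J


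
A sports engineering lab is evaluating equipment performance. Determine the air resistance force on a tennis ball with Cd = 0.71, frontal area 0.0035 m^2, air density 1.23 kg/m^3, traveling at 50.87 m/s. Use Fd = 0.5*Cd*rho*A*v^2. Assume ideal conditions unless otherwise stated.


Fd = 0.5 * Cd * rho * A * v^2
Fd = 0.5 * 0.71 * 1.23 * 0.0035 * 50.87^2
v^2 = 2587.7569
Fd = 0.5 * 0.71 * 1.23 * 0.0035 * 2587.7569 = 3.9548 N

3.9548 N


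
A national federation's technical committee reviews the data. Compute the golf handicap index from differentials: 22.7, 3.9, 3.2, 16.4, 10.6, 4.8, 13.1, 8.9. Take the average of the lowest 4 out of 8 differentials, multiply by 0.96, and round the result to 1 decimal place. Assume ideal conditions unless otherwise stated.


All differentials: 22.7, 3.9, 3.2, 16.4, 10.6, 4.8, 13.1, 8.9
Sorted: 3.2, 3.9, 4.8, 8.9, 10.6, 13.1, 16.4, 22.7
Best 4: 3.2, 3.9, 4.8, 8.9
Average of best = 20.8 / 4 = 5.2
Raw index = 5.2 * 0.96 = 4.992
Handicap index = round(4.992, 1) = 5.0

5.0


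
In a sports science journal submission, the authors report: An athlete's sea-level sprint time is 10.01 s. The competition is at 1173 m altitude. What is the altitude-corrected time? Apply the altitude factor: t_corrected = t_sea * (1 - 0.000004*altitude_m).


Correction factor = 1 - 0.000004 * 1173 = 0.995308
t_corrected = t_sea * factor = 10.01 * 0.995308
t_corrected = 9.963 s

9.963 s


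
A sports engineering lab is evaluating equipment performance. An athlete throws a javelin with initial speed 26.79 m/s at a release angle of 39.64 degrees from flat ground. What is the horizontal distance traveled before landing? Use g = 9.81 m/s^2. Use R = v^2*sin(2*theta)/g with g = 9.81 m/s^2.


R = v^2 * sin(2*theta) / g
Convert angle to radians: theta = 39.64 deg = 0.6918 rad
sin(2*theta) = sin(1.3837) = 0.9825
R = 26.79^2 * 0.9825 / 9.81
R = 717.7041 * 0.9825 / 9.81 = 71.8837 m

71.8837 m


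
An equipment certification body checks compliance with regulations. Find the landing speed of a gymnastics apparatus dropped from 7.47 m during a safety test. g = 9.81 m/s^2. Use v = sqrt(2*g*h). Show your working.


v = sqrt(2 * g * h)
v = sqrt(2 * 9.81 * 7.47)
v = sqrt(146.5614) = 12.1063 m/s

12.1063 m/s


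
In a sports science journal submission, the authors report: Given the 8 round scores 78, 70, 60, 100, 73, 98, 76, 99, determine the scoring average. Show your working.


Average = sum / n
Sum = 654
Average = 654 / 8 = 81.75

81.75


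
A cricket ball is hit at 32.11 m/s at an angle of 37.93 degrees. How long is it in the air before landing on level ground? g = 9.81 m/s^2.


T = 2*v*sin(theta)/g
sin(theta) = sin(37.93 deg) = 0.6147
T = 2*32.11*0.6147 / 9.81
T = 39.4759 / 9.81 = 4.024 s

4.024 s


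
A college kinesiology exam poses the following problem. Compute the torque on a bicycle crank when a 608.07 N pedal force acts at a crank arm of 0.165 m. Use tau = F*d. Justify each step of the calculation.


tau = F * d
tau = 608.07 * 0.165
tau = 100.3316 N*m

100.3316 N*m


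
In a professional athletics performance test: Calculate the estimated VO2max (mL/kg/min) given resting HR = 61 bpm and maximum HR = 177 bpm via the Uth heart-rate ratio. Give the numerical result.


VO2max = 15.3 * HRmax / HRrest
VO2max = 15.3 * 177 / 61
VO2max = 2708.1 / 61 = 44.3951 mL/kg/min

44.3951 mL/kg/min


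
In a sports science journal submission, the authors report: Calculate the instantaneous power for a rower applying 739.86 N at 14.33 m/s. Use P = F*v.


P = F * v
P = 739.86 * 14.33
P = 10602.1938 W

10602.1938 W


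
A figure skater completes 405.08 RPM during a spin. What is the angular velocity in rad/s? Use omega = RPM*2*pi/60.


omega = RPM * 2 * pi / 60
omega = 405.08 * 2 * 3.14159 / 60
omega = 2545.1927 / 60 = 42.4199 rad/s

42.4199 rad/s


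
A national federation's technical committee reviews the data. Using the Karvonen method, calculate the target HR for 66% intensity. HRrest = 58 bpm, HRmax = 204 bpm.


Target = HRrest + pct*(HRmax - HRrest)
Heart rate reserve = HRmax - HRrest = 204 - 58 = 146 bpm
Fraction = 66% = 0.66
Target = 58 + 0.66 * 146
Target = 58 + 96.36 = 154.36 bpm

154.36 bpm


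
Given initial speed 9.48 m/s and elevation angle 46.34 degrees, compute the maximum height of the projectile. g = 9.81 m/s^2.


H = (v*sin(theta))^2 / (2*g)
vy = v*sin(theta) = 9.48 * sin(46.34 deg) = 6.8583 m/s
H = vy^2 / (2*g) = 47.0363 / (2*9.81)
H = 47.0363 / 19.62 = 2.3974 m

2.3974 m


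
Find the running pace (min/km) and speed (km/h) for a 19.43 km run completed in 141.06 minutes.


Pace = time / distance = 141.06 min / 19.43 km = 7.2599 min/km
Speed = distance / time_in_hours = 19.43 / 2.351 hr
Speed = 8.2646 km/h

7.2599 min/km, 8.2646 km/h


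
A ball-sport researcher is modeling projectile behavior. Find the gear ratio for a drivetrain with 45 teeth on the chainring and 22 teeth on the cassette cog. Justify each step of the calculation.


GR = front_teeth / rear_teeth
GR = 45 / 22
GR = 2.0455

2.0455


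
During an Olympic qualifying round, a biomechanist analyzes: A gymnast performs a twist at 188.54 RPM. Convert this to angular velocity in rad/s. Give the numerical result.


omega = RPM * 2 * pi / 60
omega = 188.54 * 2 * 3.14159 / 60
omega = 1184.6318 / 60 = 19.7439 rad/s

19.7439 rad/s


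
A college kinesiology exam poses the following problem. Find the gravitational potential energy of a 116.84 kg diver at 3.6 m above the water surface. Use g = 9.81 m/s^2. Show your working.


PE = m * g * h
PE = 116.84 * 9.81 * 3.6
PE = 1146.2004 * 3.6 = 4126.3214 J

4126.3214 J


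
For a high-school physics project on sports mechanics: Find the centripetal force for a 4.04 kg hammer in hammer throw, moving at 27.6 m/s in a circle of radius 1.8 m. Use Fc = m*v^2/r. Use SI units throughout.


Fc = m * v^2 / r
v^2 = 27.6^2 = 761.76
Fc = 4.04 * 761.76 / 1.8
Fc = 3077.5104 / 1.8 = 1709.728 N

1709.728 N


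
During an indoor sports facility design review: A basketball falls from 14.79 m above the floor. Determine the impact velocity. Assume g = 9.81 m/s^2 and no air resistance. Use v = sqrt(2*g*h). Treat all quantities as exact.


v = sqrt(2 * g * h)
v = sqrt(2 * 9.81 * 14.79)
v = sqrt(290.1798) = 17.0347 m/s

17.0347 m/s


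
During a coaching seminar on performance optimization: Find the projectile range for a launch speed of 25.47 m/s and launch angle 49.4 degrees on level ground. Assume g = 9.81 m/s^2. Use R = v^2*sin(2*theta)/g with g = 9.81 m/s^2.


R = v^2 * sin(2*theta) / g
Convert angle to radians: theta = 49.4 deg = 0.8622 rad
sin(2*theta) = sin(1.7244) = 0.9882
R = 25.47^2 * 0.9882 / 9.81
R = 648.7209 * 0.9882 / 9.81 = 65.3501 m

65.3501 m


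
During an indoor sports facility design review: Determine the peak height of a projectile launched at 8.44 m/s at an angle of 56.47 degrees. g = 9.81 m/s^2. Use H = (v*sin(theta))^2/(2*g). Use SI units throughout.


H = (v*sin(theta))^2 / (2*g)
vy = v*sin(theta) = 8.44 * sin(56.47 deg) = 7.0356 m/s
H = vy^2 / (2*g) = 49.4991 / (2*9.81)
H = 49.4991 / 19.62 = 2.5229 m

2.5229 m


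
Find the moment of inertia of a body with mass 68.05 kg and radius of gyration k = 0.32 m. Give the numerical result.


I = m * k^2
I = 68.05 * 0.32^2
I = 68.05 * 0.1024 = 6.9683 kg*m^2

6.9683 kg*m^2


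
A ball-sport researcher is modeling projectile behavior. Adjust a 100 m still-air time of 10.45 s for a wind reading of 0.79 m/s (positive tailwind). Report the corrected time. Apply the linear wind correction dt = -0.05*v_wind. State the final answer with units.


dt = -0.05 * v_wind = -0.05 * 0.79 = -0.0395 s
t_corrected = t_still + dt = 10.45 + (-0.0395)
t_corrected = 10.4105 s

10.4105 s


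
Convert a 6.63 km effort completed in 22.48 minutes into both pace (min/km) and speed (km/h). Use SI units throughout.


Pace = time / distance = 22.48 min / 6.63 km = 3.3906 min/km
Speed = distance / time_in_hours = 6.63 / 0.3747 hr
Speed = 17.6957 km/h

3.3906 min/km, 17.6957 km/h


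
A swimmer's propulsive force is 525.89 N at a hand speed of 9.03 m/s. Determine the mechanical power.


P = F * v
P = 525.89 * 9.03
P = 4748.7867 W

4748.7867 W


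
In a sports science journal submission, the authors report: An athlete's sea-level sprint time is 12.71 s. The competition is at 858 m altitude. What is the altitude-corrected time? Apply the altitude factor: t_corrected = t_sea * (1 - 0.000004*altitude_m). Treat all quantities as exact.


Correction factor = 1 - 0.000004 * 858 = 0.996568
t_corrected = t_sea * factor = 12.71 * 0.996568
t_corrected = 12.6664 s

12.6664 s


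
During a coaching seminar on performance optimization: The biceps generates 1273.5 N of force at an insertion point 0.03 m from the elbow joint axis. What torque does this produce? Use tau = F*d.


tau = F * d
tau = 1273.5 * 0.03
tau = 38.205 N*m

38.205 N*m


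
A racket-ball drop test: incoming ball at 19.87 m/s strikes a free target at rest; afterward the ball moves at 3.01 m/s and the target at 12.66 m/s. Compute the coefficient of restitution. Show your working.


e = (v2_after - v1_after) / (v1_before - v2_before)
Numerator = 12.66 - 3.01 = 9.65
Denominator = 19.87 - 0 = 19.87
e = 9.65 / 19.87 = 0.4857

0.4857


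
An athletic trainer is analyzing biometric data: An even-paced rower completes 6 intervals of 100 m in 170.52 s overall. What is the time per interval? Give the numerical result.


Split time = total_time / n_laps = 170.52 / 6
Split time = 28.42 s per lap

28.42 s


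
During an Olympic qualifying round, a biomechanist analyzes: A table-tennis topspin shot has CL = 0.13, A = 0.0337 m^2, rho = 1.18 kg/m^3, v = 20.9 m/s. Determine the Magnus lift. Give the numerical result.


FM = 0.5 * CL * rho * A * v^2
FM = 0.5 * 0.13 * 1.18 * 0.0337 * 20.9^2
v^2 = 436.81
FM = 0.5 * 0.13 * 1.18 * 0.0337 * 436.81 = 1.1291 N

1.1291 N


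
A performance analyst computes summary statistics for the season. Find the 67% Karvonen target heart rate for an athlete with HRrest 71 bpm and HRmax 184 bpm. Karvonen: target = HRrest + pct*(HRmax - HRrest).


Target = HRrest + pct*(HRmax - HRrest)
Heart rate reserve = HRmax - HRrest = 184 - 71 = 113 bpm
Fraction = 67% = 0.67
Target = 71 + 0.67 * 113
Target = 71 + 75.71 = 146.71 bpm

146.71 bpm


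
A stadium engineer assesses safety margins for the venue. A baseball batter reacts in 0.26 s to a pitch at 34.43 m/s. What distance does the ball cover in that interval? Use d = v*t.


d = v * t
d = 34.43 * 0.26
d = 8.9518 m

8.9518 m


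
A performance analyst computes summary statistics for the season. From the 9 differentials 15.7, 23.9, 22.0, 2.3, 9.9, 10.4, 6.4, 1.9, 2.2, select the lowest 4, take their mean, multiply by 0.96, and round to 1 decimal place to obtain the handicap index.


All differentials: 15.7, 23.9, 22.0, 2.3, 9.9, 10.4, 6.4, 1.9, 2.2
Sorted: 1.9, 2.2, 2.3, 6.4, 9.9, 10.4, 15.7, 22.0, 23.9
Best 4: 1.9, 2.2, 2.3, 6.4
Average of best = 12.8 / 4 = 3.2
Raw index = 3.2 * 0.96 = 3.072
Handicap index = round(3.072, 1) = 3.1

3.1


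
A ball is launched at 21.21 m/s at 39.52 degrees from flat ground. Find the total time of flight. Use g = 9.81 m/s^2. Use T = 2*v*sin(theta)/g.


T = 2*v*sin(theta)/g
sin(theta) = sin(39.52 deg) = 0.6363
T = 2*21.21*0.6363 / 9.81
T = 26.9939 / 9.81 = 2.7517 s

2.7517 s


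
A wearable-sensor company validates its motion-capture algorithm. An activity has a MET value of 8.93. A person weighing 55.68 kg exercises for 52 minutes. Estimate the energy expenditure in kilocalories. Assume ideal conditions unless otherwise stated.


kcal = MET * mass * time_hr
Convert time: 52 min = 0.8667 hr
kcal = 8.93 * 55.68 * 0.8667
kcal = 430.9261 kcal

430.9261 kcal


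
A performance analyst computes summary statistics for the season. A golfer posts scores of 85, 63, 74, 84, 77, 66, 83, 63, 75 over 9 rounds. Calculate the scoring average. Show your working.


Average = sum / n
Sum = 670
Average = 670 / 9 = 74.4444

74.4444


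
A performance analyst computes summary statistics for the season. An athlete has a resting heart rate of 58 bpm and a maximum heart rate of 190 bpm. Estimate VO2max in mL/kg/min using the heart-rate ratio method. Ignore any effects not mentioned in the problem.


VO2max = 15.3 * HRmax / HRrest
VO2max = 15.3 * 190 / 58
VO2max = 2907 / 58 = 50.1207 mL/kg/min

50.1207 mL/kg/min


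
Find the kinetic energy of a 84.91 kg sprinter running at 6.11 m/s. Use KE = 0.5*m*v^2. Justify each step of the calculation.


KE = 0.5 * m * v^2
KE = 0.5 * 84.91 * 6.11^2
KE = 0.5 * 84.91 * 37.3321 = 1584.9343 J

1584.9343 J


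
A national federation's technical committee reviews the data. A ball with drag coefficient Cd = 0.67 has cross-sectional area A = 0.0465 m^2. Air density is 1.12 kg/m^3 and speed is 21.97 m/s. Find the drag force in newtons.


Fd = 0.5 * Cd * rho * A * v^2
Fd = 0.5 * 0.67 * 1.12 * 0.0465 * 21.97^2
v^2 = 482.6809
Fd = 0.5 * 0.67 * 1.12 * 0.0465 * 482.6809 = 8.4212 N

8.4212 N


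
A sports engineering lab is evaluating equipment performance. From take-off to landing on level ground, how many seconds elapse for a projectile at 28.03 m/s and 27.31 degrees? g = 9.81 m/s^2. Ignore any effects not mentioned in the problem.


T = 2*v*sin(theta)/g
sin(theta) = sin(27.31 deg) = 0.4588
T = 2*28.03*0.4588 / 9.81
T = 25.7206 / 9.81 = 2.6219 s

2.6219 s


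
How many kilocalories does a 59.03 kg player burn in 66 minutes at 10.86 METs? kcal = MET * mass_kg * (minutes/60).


kcal = MET * mass * time_hr
Convert time: 66 min = 1.1 hr
kcal = 10.86 * 59.03 * 1.1
kcal = 705.1724 kcal

705.1724 kcal


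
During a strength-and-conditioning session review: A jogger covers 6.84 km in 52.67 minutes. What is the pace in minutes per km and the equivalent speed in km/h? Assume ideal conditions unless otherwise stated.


Pace = time / distance = 52.67 min / 6.84 km = 7.7003 min/km
Speed = distance / time_in_hours = 6.84 / 0.8778 hr
Speed = 7.7919 km/h

7.7003 min/km, 7.7919 km/h


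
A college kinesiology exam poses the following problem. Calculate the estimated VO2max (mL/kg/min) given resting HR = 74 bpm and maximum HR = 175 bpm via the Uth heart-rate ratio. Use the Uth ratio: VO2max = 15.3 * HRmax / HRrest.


VO2max = 15.3 * HRmax / HRrest
VO2max = 15.3 * 175 / 74
VO2max = 2677.5 / 74 = 36.1824 mL/kg/min

36.1824 mL/kg/min


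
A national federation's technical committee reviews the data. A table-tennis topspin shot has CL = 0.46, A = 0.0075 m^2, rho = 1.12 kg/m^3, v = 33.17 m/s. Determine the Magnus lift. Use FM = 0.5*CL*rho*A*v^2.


FM = 0.5 * CL * rho * A * v^2
FM = 0.5 * 0.46 * 1.12 * 0.0075 * 33.17^2
v^2 = 1100.2489
FM = 0.5 * 0.46 * 1.12 * 0.0075 * 1100.2489 = 2.1257 N

2.1257 N


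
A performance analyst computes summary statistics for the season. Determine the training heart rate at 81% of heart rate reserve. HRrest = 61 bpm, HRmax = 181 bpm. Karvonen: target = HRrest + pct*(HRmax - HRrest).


Target = HRrest + pct*(HRmax - HRrest)
Heart rate reserve = HRmax - HRrest = 181 - 61 = 120 bpm
Fraction = 81% = 0.81
Target = 61 + 0.81 * 120
Target = 61 + 97.2 = 158.2 bpm

158.2 bpm


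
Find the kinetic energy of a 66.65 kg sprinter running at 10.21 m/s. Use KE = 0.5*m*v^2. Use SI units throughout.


KE = 0.5 * m * v^2
KE = 0.5 * 66.65 * 10.21^2
KE = 0.5 * 66.65 * 104.2441 = 3473.9346 J

3473.9346 J


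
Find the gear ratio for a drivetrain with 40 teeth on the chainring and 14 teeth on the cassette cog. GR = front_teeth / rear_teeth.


GR = front_teeth / rear_teeth
GR = 40 / 14
GR = 2.8571

2.8571


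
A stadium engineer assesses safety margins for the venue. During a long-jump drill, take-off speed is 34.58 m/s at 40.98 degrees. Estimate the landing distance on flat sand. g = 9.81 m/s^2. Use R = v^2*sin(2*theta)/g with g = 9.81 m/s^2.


R = v^2 * sin(2*theta) / g
Convert angle to radians: theta = 40.98 deg = 0.7152 rad
sin(2*theta) = sin(1.4305) = 0.9902
R = 34.58^2 * 0.9902 / 9.81
R = 1195.7764 * 0.9902 / 9.81 = 120.6955 m

120.6955 m


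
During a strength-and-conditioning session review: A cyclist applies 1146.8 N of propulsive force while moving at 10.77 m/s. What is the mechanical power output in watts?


P = F * v
P = 1146.8 * 10.77
P = 12351.036 W

12351.036 W


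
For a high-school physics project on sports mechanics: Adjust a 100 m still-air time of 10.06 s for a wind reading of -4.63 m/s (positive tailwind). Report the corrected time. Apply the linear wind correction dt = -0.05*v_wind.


dt = -0.05 * v_wind = -0.05 * -4.63 = 0.2315 s
t_corrected = t_still + dt = 10.06 + (0.2315)
t_corrected = 10.2915 s

10.2915 s


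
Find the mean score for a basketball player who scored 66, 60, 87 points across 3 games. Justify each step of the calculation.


Average = sum / n
Sum = 213
Average = 213 / 3 = 71

71


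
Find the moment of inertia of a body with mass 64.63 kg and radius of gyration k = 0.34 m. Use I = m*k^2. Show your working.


I = m * k^2
I = 64.63 * 0.34^2
I = 64.63 * 0.1156 = 7.4712 kg*m^2

7.4712 kg*m^2


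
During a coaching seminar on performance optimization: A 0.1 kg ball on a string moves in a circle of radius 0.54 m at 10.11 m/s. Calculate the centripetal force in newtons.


Fc = m * v^2 / r
v^2 = 10.11^2 = 102.2121
Fc = 0.1 * 102.2121 / 0.54
Fc = 10.2212 / 0.54 = 18.9282 N

18.9282 N


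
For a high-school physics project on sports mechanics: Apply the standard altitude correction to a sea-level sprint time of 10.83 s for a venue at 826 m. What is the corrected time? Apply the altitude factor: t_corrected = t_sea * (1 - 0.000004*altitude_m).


Correction factor = 1 - 0.000004 * 826 = 0.996696
t_corrected = t_sea * factor = 10.83 * 0.996696
t_corrected = 10.7942 s

10.7942 s


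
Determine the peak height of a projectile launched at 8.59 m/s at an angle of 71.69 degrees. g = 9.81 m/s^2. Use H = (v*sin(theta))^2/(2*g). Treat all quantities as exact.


H = (v*sin(theta))^2 / (2*g)
vy = v*sin(theta) = 8.59 * sin(71.69 deg) = 8.1551 m/s
H = vy^2 / (2*g) = 66.5056 / (2*9.81)
H = 66.5056 / 19.62 = 3.3897 m

3.3897 m


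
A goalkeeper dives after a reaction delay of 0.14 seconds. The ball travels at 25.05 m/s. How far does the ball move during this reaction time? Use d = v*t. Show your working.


d = v * t
d = 25.05 * 0.14
d = 3.507 m

3.507 m


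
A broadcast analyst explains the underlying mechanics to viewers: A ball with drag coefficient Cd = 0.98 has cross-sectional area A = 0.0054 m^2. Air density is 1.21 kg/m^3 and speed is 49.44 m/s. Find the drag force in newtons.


Fd = 0.5 * Cd * rho * A * v^2
Fd = 0.5 * 0.98 * 1.21 * 0.0054 * 49.44^2
v^2 = 2444.3136
Fd = 0.5 * 0.98 * 1.21 * 0.0054 * 2444.3136 = 7.8259 N

7.8259 N


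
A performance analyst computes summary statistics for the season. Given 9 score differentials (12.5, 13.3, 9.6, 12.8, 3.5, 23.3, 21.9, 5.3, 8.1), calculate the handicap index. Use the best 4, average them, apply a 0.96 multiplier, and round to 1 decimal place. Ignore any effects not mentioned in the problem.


All differentials: 12.5, 13.3, 9.6, 12.8, 3.5, 23.3, 21.9, 5.3, 8.1
Sorted: 3.5, 5.3, 8.1, 9.6, 12.5, 12.8, 13.3, 21.9, 23.3
Best 4: 3.5, 5.3, 8.1, 9.6
Average of best = 26.5 / 4 = 6.625
Raw index = 6.625 * 0.96 = 6.36
Handicap index = round(6.36, 1) = 6.4

6.4


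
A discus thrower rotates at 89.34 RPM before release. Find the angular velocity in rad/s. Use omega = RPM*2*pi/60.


omega = RPM * 2 * pi / 60
omega = 89.34 * 2 * 3.14159 / 60
omega = 561.3398 / 60 = 9.3557 rad/s

9.3557 rad/s


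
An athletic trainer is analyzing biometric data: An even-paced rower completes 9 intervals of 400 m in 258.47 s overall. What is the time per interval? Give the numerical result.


Split time = total_time / n_laps = 258.47 / 9
Split time = 28.7189 s per lap

28.7189 s


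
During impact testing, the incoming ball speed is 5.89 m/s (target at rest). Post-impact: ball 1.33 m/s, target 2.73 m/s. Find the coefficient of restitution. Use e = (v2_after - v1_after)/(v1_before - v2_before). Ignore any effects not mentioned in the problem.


e = (v2_after - v1_after) / (v1_before - v2_before)
Numerator = 2.73 - 1.33 = 1.4
Denominator = 5.89 - 0 = 5.89
e = 1.4 / 5.89 = 0.2377

0.2377


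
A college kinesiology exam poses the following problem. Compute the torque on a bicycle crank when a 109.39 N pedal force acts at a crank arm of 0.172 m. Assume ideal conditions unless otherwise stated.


tau = F * d
tau = 109.39 * 0.172
tau = 18.8151 N*m

18.8151 N*m


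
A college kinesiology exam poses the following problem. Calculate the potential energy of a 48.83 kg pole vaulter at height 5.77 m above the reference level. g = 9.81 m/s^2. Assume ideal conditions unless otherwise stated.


PE = m * g * h
PE = 48.83 * 9.81 * 5.77
PE = 479.0223 * 5.77 = 2763.9587 J

2763.9587 J


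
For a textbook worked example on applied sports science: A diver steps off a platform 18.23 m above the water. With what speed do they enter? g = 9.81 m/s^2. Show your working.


v = sqrt(2 * g * h)
v = sqrt(2 * 9.81 * 18.23)
v = sqrt(357.6726) = 18.9122 m/s

18.9122 m/s


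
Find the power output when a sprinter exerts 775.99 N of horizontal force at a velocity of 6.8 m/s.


P = F * v
P = 775.99 * 6.8
P = 5276.732 W

5276.732 W


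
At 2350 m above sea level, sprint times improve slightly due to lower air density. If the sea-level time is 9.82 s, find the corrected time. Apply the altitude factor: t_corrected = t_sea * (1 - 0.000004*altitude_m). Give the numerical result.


Correction factor = 1 - 0.000004 * 2350 = 0.9906
t_corrected = t_sea * factor = 9.82 * 0.9906
t_corrected = 9.7277 s

9.7277 s


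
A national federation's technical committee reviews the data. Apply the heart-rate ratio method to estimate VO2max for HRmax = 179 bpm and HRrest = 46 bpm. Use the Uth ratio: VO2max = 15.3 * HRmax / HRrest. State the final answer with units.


VO2max = 15.3 * HRmax / HRrest
VO2max = 15.3 * 179 / 46
VO2max = 2738.7 / 46 = 59.537 mL/kg/min

59.537 mL/kg/min


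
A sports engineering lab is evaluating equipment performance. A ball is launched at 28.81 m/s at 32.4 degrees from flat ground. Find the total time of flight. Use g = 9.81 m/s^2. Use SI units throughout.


T = 2*v*sin(theta)/g
sin(theta) = sin(32.4 deg) = 0.5358
T = 2*28.81*0.5358 / 9.81
T = 30.8743 / 9.81 = 3.1472 s

3.1472 s


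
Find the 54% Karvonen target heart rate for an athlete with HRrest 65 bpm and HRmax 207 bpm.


Target = HRrest + pct*(HRmax - HRrest)
Heart rate reserve = HRmax - HRrest = 207 - 65 = 142 bpm
Fraction = 54% = 0.54
Target = 65 + 0.54 * 142
Target = 65 + 76.68 = 141.68 bpm

141.68 bpm


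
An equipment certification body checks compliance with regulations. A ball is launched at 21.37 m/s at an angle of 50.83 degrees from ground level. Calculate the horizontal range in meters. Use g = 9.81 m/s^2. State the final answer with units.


R = v^2 * sin(2*theta) / g
Convert angle to radians: theta = 50.83 deg = 0.8872 rad
sin(2*theta) = sin(1.7743) = 0.9794
R = 21.37^2 * 0.9794 / 9.81
R = 456.6769 * 0.9794 / 9.81 = 45.5915 m

45.5915 m


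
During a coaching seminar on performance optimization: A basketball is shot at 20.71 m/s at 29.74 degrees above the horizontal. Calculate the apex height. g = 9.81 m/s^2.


H = (v*sin(theta))^2 / (2*g)
vy = v*sin(theta) = 20.71 * sin(29.74 deg) = 10.2735 m/s
H = vy^2 / (2*g) = 105.5449 / (2*9.81)
H = 105.5449 / 19.62 = 5.3795 m

5.3795 m


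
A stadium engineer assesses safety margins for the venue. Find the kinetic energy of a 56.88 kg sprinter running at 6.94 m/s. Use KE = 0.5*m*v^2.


KE = 0.5 * m * v^2
KE = 0.5 * 56.88 * 6.94^2
KE = 0.5 * 56.88 * 48.1636 = 1369.7728 J

1369.7728 J


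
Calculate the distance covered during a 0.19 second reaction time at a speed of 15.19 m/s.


d = v * t
d = 15.19 * 0.19
d = 2.8861 m

2.8861 m


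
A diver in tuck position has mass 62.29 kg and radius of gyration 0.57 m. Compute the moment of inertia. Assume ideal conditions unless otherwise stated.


I = m * k^2
I = 62.29 * 0.57^2
I = 62.29 * 0.3249 = 20.238 kg*m^2

20.238 kg*m^2


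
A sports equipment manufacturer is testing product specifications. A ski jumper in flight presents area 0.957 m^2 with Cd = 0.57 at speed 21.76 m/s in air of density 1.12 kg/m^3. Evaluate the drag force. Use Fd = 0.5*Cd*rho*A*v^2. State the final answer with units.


Fd = 0.5 * Cd * rho * A * v^2
Fd = 0.5 * 0.57 * 1.12 * 0.957 * 21.76^2
v^2 = 473.4976
Fd = 0.5 * 0.57 * 1.12 * 0.957 * 473.4976 = 144.6414 N

144.6414 N


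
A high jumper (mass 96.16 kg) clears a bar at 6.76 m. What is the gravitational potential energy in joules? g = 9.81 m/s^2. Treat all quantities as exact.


PE = m * g * h
PE = 96.16 * 9.81 * 6.76
PE = 943.3296 * 6.76 = 6376.9081 J

6376.9081 J


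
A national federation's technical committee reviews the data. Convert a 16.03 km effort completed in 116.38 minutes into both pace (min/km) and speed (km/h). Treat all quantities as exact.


Pace = time / distance = 116.38 min / 16.03 km = 7.2601 min/km
Speed = distance / time_in_hours = 16.03 / 1.9397 hr
Speed = 8.2643 km/h

7.2601 min/km, 8.2643 km/h


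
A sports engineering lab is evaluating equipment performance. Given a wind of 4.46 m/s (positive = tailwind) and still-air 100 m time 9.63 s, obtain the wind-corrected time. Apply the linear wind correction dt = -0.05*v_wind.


dt = -0.05 * v_wind = -0.05 * 4.46 = -0.223 s
t_corrected = t_still + dt = 9.63 + (-0.223)
t_corrected = 9.407 s

9.407 s


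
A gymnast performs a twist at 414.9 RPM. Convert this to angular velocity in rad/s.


omega = RPM * 2 * pi / 60
omega = 414.9 * 2 * 3.14159 / 60
omega = 2606.8936 / 60 = 43.4482 rad/s

43.4482 rad/s


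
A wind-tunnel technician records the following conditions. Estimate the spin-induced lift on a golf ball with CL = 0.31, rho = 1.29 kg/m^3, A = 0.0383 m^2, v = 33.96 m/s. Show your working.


FM = 0.5 * CL * rho * A * v^2
FM = 0.5 * 0.31 * 1.29 * 0.0383 * 33.96^2
v^2 = 1153.2816
FM = 0.5 * 0.31 * 1.29 * 0.0383 * 1153.2816 = 8.8319 N

8.8319 N


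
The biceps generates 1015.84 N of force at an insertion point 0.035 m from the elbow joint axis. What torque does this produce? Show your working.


tau = F * d
tau = 1015.84 * 0.035
tau = 35.5544 N*m

35.5544 N*m


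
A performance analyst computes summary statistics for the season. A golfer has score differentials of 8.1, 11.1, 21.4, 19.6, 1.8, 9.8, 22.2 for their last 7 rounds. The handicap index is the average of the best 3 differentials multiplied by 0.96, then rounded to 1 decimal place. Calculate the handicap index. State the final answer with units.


All differentials: 8.1, 11.1, 21.4, 19.6, 1.8, 9.8, 22.2
Sorted: 1.8, 8.1, 9.8, 11.1, 19.6, 21.4, 22.2
Best 3: 1.8, 8.1, 9.8
Average of best = 19.7 / 3 = 6.5667
Raw index = 6.5667 * 0.96 = 6.304
Handicap index = round(6.304, 1) = 6.3

6.3


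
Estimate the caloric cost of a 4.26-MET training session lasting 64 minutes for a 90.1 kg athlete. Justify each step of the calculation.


kcal = MET * mass * time_hr
Convert time: 64 min = 1.0667 hr
kcal = 4.26 * 90.1 * 1.0667
kcal = 409.4144 kcal

409.4144 kcal


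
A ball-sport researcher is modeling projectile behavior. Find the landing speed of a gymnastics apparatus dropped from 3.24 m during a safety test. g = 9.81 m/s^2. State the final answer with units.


v = sqrt(2 * g * h)
v = sqrt(2 * 9.81 * 3.24)
v = sqrt(63.5688) = 7.973 m/s

7.973 m/s


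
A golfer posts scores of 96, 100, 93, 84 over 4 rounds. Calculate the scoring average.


Average = sum / n
Sum = 373
Average = 373 / 4 = 93.25

93.25


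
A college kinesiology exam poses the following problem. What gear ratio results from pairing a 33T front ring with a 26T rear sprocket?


GR = front_teeth / rear_teeth
GR = 33 / 26
GR = 1.2692

1.2692


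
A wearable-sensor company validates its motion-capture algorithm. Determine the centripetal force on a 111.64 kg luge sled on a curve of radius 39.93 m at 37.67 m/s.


Fc = m * v^2 / r
v^2 = 37.67^2 = 1419.0289
Fc = 111.64 * 1419.0289 / 39.93
Fc = 158420.3864 / 39.93 = 3967.4527 N

3967.4527 N


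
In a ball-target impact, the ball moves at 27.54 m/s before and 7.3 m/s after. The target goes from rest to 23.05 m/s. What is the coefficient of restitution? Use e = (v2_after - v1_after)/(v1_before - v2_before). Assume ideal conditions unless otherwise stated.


e = (v2_after - v1_after) / (v1_before - v2_before)
Numerator = 23.05 - 7.3 = 15.75
Denominator = 27.54 - 0 = 27.54
e = 15.75 / 27.54 = 0.5719

0.5719


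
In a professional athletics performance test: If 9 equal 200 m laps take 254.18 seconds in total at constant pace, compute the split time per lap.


Split time = total_time / n_laps = 254.18 / 9
Split time = 28.2422 s per lap

28.2422 s


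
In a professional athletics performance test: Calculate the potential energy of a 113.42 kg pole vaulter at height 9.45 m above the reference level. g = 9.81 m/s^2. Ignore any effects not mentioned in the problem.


PE = m * g * h
PE = 113.42 * 9.81 * 9.45
PE = 1112.6502 * 9.45 = 10514.5444 J

10514.5444 J


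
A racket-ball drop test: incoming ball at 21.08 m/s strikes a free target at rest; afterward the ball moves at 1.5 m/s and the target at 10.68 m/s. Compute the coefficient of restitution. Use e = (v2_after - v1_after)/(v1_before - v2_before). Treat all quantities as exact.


e = (v2_after - v1_after) / (v1_before - v2_before)
Numerator = 10.68 - 1.5 = 9.18
Denominator = 21.08 - 0 = 21.08
e = 9.18 / 21.08 = 0.4355

0.4355


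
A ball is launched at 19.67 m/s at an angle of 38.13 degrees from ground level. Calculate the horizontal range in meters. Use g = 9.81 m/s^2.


R = v^2 * sin(2*theta) / g
Convert angle to radians: theta = 38.13 deg = 0.6655 rad
sin(2*theta) = sin(1.331) = 0.9714
R = 19.67^2 * 0.9714 / 9.81
R = 386.9089 * 0.9714 / 9.81 = 38.3116 m

38.3116 m


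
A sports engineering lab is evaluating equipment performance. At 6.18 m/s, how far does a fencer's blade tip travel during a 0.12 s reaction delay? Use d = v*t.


d = v * t
d = 6.18 * 0.12
d = 0.7416 m

0.7416 m


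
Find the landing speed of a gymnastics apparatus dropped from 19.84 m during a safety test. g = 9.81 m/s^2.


v = sqrt(2 * g * h)
v = sqrt(2 * 9.81 * 19.84)
v = sqrt(389.2608) = 19.7297 m/s

19.7297 m/s


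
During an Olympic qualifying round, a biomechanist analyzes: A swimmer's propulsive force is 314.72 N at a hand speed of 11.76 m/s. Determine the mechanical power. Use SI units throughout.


P = F * v
P = 314.72 * 11.76
P = 3701.1072 W

3701.1072 W


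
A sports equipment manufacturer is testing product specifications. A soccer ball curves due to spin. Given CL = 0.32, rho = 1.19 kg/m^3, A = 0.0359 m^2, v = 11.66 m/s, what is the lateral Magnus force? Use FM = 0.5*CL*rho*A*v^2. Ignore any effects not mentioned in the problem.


FM = 0.5 * CL * rho * A * v^2
FM = 0.5 * 0.32 * 1.19 * 0.0359 * 11.66^2
v^2 = 135.9556
FM = 0.5 * 0.32 * 1.19 * 0.0359 * 135.9556 = 0.9293 N

0.9293 N
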